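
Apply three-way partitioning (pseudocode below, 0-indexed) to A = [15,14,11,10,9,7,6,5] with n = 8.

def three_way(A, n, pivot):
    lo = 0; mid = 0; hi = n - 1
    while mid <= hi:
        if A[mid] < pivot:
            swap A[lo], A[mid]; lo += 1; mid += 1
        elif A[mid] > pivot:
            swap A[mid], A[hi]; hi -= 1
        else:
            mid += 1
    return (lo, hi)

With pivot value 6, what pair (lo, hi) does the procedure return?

lo=0 mid=0 hi=7
15>6: swap(0,7), hi=6 ⇒ [5,14,11,10,9,7,6,15]
5<6: swap(0,0), lo=1 mid=1 ⇒ [5,14,11,10,9,7,6,15]
14>6: swap(1,6), hi=5 ⇒ [5,6,11,10,9,7,14,15]
6=6: mid=2
11>6: swap(2,5), hi=4 ⇒ [5,6,7,10,9,11,14,15]
7>6: swap(2,4), hi=3 ⇒ [5,6,9,10,7,11,14,15]
9>6: swap(2,3), hi=2 ⇒ [5,6,10,9,7,11,14,15]
10>6: swap(2,2), hi=1 ⇒ [5,6,10,9,7,11,14,15]
done. lo=1 hi=1; A=[5,6,10,9,7,11,14,15]

(1, 1)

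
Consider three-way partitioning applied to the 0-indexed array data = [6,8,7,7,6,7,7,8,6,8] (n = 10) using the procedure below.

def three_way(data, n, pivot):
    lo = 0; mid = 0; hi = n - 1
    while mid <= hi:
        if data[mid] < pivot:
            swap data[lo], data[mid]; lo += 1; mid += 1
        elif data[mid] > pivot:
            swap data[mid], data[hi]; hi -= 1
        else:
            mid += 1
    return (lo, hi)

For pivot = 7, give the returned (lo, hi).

(3, 6)

lo=0 mid=0 hi=9
6<7: swap(0,0), lo=1 mid=1 ⇒ [6,8,7,7,6,7,7,8,6,8]
8>7: swap(1,9), hi=8 ⇒ [6,8,7,7,6,7,7,8,6,8]
8>7: swap(1,8), hi=7 ⇒ [6,6,7,7,6,7,7,8,8,8]
6<7: swap(1,1), lo=2 mid=2 ⇒ [6,6,7,7,6,7,7,8,8,8]
7=7: mid=3
7=7: mid=4
6<7: swap(2,4), lo=3 mid=5 ⇒ [6,6,6,7,7,7,7,8,8,8]
7=7: mid=6
7=7: mid=7
8>7: swap(7,7), hi=6 ⇒ [6,6,6,7,7,7,7,8,8,8]
done. lo=3 hi=6; data=[6,6,6,7,7,7,7,8,8,8]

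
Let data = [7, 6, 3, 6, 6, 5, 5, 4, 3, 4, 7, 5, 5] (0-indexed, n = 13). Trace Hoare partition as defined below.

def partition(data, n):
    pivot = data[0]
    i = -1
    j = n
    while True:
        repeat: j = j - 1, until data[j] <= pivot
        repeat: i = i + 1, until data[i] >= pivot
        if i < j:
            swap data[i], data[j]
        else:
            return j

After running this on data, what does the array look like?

pivot = data[0] = 7; i = -1, j = 13
j→12 (data[12]=5≤7), i→0 (data[0]=7≥7); i<j, swap → [5, 6, 3, 6, 6, 5, 5, 4, 3, 4, 7, 5, 7]
j→11 (data[11]=5≤7), i→10 (data[10]=7≥7); i<j, swap → [5, 6, 3, 6, 6, 5, 5, 4, 3, 4, 5, 7, 7]
j→10, i→11; i≥j, return j=10. data = [5, 6, 3, 6, 6, 5, 5, 4, 3, 4, 5, 7, 7]

[5, 6, 3, 6, 6, 5, 5, 4, 3, 4, 5, 7, 7]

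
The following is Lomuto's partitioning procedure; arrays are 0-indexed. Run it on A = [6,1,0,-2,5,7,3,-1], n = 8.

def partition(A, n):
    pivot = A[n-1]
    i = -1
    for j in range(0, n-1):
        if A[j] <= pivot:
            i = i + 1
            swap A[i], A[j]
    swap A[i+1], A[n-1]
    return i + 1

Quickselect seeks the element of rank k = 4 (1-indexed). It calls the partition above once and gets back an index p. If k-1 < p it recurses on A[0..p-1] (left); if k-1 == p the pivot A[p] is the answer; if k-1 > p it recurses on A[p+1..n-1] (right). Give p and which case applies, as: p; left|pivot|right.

1; right

pivot=-1, i=-1
j=0: 6>-1, skip
j=1: 1>-1, skip
j=2: 0>-1, skip
j=3: -2≤-1, i=0, swap(0,3) ⇒ [-2,1,0,6,5,7,3,-1]
j=4: 5>-1, skip
j=5: 7>-1, skip
j=6: 3>-1, skip
swap(1,7) ⇒ [-2,-1,0,6,5,7,3,1]; return 1
p = 1; k-1 = 3 > 1 ⇒ right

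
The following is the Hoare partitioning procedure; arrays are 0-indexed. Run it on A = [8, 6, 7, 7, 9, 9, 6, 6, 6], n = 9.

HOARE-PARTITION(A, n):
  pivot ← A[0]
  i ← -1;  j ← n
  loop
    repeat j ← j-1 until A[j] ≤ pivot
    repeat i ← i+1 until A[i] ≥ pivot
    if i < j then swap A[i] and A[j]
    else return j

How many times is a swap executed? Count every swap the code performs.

3

pivot = A[0] = 8; i = -1, j = 9
j→8 (A[8]=6≤8), i→0 (A[0]=8≥8); i<j, swap → [6, 6, 7, 7, 9, 9, 6, 6, 8]
j→7 (A[7]=6≤8), i→4 (A[4]=9≥8); i<j, swap → [6, 6, 7, 7, 6, 9, 6, 9, 8]
j→6 (A[6]=6≤8), i→5 (A[5]=9≥8); i<j, swap → [6, 6, 7, 7, 6, 6, 9, 9, 8]
j→5, i→6; i≥j, return j=5. A = [6, 6, 7, 7, 6, 6, 9, 9, 8]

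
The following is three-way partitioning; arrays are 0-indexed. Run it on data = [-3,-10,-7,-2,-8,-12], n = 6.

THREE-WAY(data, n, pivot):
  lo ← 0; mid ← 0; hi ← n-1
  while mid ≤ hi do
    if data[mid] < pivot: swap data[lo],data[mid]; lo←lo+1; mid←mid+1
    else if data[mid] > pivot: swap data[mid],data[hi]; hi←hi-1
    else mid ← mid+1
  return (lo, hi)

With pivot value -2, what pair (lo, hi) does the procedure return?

(5, 5)

pivot = -2; lo=0, mid=0, hi=5
data[mid]=-3<-2: swap data[0],data[0]; lo=1,mid=1 → [-3,-10,-7,-2,-8,-12]
data[mid]=-10<-2: swap data[1],data[1]; lo=2,mid=2 → [-3,-10,-7,-2,-8,-12]
data[mid]=-7<-2: swap data[2],data[2]; lo=3,mid=3 → [-3,-10,-7,-2,-8,-12]
data[mid]=-2=-2: mid=4
data[mid]=-8<-2: swap data[3],data[4]; lo=4,mid=5 → [-3,-10,-7,-8,-2,-12]
data[mid]=-12<-2: swap data[4],data[5]; lo=5,mid=6 → [-3,-10,-7,-8,-12,-2]
end: lo=5, hi=5; data = [-3,-10,-7,-8,-12,-2]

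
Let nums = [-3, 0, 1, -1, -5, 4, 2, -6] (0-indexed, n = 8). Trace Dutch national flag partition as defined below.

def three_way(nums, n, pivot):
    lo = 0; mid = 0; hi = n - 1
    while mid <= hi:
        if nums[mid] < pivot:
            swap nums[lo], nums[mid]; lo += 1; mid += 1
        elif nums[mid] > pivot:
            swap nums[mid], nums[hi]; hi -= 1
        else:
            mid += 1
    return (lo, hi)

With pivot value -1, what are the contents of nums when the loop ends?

pivot = -1; lo=0, mid=0, hi=7
nums[mid]=-3<-1: swap nums[0],nums[0]; lo=1,mid=1 → [-3, 0, 1, -1, -5, 4, 2, -6]
nums[mid]=0>-1: swap nums[1],nums[7]; hi=6 → [-3, -6, 1, -1, -5, 4, 2, 0]
nums[mid]=-6<-1: swap nums[1],nums[1]; lo=2,mid=2 → [-3, -6, 1, -1, -5, 4, 2, 0]
nums[mid]=1>-1: swap nums[2],nums[6]; hi=5 → [-3, -6, 2, -1, -5, 4, 1, 0]
nums[mid]=2>-1: swap nums[2],nums[5]; hi=4 → [-3, -6, 4, -1, -5, 2, 1, 0]
nums[mid]=4>-1: swap nums[2],nums[4]; hi=3 → [-3, -6, -5, -1, 4, 2, 1, 0]
nums[mid]=-5<-1: swap nums[2],nums[2]; lo=3,mid=3 → [-3, -6, -5, -1, 4, 2, 1, 0]
nums[mid]=-1=-1: mid=4
end: lo=3, hi=3; nums = [-3, -6, -5, -1, 4, 2, 1, 0]

[-3, -6, -5, -1, 4, 2, 1, 0]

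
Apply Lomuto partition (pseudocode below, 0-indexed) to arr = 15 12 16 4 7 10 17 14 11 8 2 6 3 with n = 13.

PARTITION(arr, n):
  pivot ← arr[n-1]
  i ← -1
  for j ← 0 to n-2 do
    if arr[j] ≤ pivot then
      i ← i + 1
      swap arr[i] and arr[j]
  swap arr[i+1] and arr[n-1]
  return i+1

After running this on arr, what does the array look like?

2 3 16 4 7 10 17 14 11 8 15 6 12

pivot = arr[12] = 3; i = -1
j=0: arr[0]=15 > 3 → no swap
j=1: arr[1]=12 > 3 → no swap
j=2: arr[2]=16 > 3 → no swap
j=3: arr[3]=4 > 3 → no swap
j=4: arr[4]=7 > 3 → no swap
j=5: arr[5]=10 > 3 → no swap
j=6: arr[6]=17 > 3 → no swap
j=7: arr[7]=14 > 3 → no swap
j=8: arr[8]=11 > 3 → no swap
j=9: arr[9]=8 > 3 → no swap
j=10: arr[10]=2 ≤ 3 → i=0, swap arr[0],arr[10] → 2 12 16 4 7 10 17 14 11 8 15 6 3
j=11: arr[11]=6 > 3 → no swap
final swap arr[1],arr[12] → 2 3 16 4 7 10 17 14 11 8 15 6 12; return 1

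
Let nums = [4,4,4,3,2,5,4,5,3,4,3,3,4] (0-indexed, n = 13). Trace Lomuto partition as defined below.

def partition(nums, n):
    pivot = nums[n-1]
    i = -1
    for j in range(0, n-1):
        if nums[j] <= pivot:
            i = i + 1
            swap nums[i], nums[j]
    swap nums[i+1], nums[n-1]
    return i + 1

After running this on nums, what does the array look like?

[4,4,4,3,2,4,3,4,3,3,4,5,5]

pivot=4, i=-1
j=0: 4≤4, i=0, swap(0,0) ⇒ [4,4,4,3,2,5,4,5,3,4,3,3,4]
j=1: 4≤4, i=1, swap(1,1) ⇒ [4,4,4,3,2,5,4,5,3,4,3,3,4]
j=2: 4≤4, i=2, swap(2,2) ⇒ [4,4,4,3,2,5,4,5,3,4,3,3,4]
j=3: 3≤4, i=3, swap(3,3) ⇒ [4,4,4,3,2,5,4,5,3,4,3,3,4]
j=4: 2≤4, i=4, swap(4,4) ⇒ [4,4,4,3,2,5,4,5,3,4,3,3,4]
j=5: 5>4, skip
j=6: 4≤4, i=5, swap(5,6) ⇒ [4,4,4,3,2,4,5,5,3,4,3,3,4]
j=7: 5>4, skip
j=8: 3≤4, i=6, swap(6,8) ⇒ [4,4,4,3,2,4,3,5,5,4,3,3,4]
j=9: 4≤4, i=7, swap(7,9) ⇒ [4,4,4,3,2,4,3,4,5,5,3,3,4]
j=10: 3≤4, i=8, swap(8,10) ⇒ [4,4,4,3,2,4,3,4,3,5,5,3,4]
j=11: 3≤4, i=9, swap(9,11) ⇒ [4,4,4,3,2,4,3,4,3,3,5,5,4]
swap(10,12) ⇒ [4,4,4,3,2,4,3,4,3,3,4,5,5]; return 10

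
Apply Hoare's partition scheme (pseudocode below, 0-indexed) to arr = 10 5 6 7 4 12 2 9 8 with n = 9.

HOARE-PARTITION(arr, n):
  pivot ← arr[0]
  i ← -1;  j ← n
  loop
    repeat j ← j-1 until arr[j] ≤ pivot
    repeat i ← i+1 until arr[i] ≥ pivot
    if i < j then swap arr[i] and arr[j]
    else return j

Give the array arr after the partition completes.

8 5 6 7 4 9 2 12 10

pivot=10
j stops at 8 (8), i stops at 0 (10); swap ⇒ 8 5 6 7 4 12 2 9 10
j stops at 7 (9), i stops at 5 (12); swap ⇒ 8 5 6 7 4 9 2 12 10
j stops at 6, i stops at 7; i≥j ⇒ return 6. arr=8 5 6 7 4 9 2 12 10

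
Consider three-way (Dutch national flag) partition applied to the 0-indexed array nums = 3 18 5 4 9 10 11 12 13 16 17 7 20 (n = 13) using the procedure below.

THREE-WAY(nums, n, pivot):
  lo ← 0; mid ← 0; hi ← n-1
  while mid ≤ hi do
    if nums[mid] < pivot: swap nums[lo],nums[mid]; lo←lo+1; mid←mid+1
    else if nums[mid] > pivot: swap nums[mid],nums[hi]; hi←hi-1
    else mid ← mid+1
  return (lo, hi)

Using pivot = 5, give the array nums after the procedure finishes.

3 4 5 9 10 11 12 13 16 17 7 20 18

lo=0 mid=0 hi=12
3<5: swap(0,0), lo=1 mid=1 ⇒ 3 18 5 4 9 10 11 12 13 16 17 7 20
18>5: swap(1,12), hi=11 ⇒ 3 20 5 4 9 10 11 12 13 16 17 7 18
20>5: swap(1,11), hi=10 ⇒ 3 7 5 4 9 10 11 12 13 16 17 20 18
7>5: swap(1,10), hi=9 ⇒ 3 17 5 4 9 10 11 12 13 16 7 20 18
17>5: swap(1,9), hi=8 ⇒ 3 16 5 4 9 10 11 12 13 17 7 20 18
16>5: swap(1,8), hi=7 ⇒ 3 13 5 4 9 10 11 12 16 17 7 20 18
13>5: swap(1,7), hi=6 ⇒ 3 12 5 4 9 10 11 13 16 17 7 20 18
12>5: swap(1,6), hi=5 ⇒ 3 11 5 4 9 10 12 13 16 17 7 20 18
11>5: swap(1,5), hi=4 ⇒ 3 10 5 4 9 11 12 13 16 17 7 20 18
10>5: swap(1,4), hi=3 ⇒ 3 9 5 4 10 11 12 13 16 17 7 20 18
9>5: swap(1,3), hi=2 ⇒ 3 4 5 9 10 11 12 13 16 17 7 20 18
4<5: swap(1,1), lo=2 mid=2 ⇒ 3 4 5 9 10 11 12 13 16 17 7 20 18
5=5: mid=3
done. lo=2 hi=2; nums=3 4 5 9 10 11 12 13 16 17 7 20 18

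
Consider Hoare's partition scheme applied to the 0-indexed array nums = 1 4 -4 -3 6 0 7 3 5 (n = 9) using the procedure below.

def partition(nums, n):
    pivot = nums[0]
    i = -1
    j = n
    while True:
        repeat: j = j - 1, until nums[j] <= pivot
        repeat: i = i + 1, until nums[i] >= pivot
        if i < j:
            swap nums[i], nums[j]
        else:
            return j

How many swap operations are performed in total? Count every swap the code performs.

2

pivot=1
j stops at 5 (0), i stops at 0 (1); swap ⇒ 0 4 -4 -3 6 1 7 3 5
j stops at 3 (-3), i stops at 1 (4); swap ⇒ 0 -3 -4 4 6 1 7 3 5
j stops at 2, i stops at 3; i≥j ⇒ return 2. nums=0 -3 -4 4 6 1 7 3 5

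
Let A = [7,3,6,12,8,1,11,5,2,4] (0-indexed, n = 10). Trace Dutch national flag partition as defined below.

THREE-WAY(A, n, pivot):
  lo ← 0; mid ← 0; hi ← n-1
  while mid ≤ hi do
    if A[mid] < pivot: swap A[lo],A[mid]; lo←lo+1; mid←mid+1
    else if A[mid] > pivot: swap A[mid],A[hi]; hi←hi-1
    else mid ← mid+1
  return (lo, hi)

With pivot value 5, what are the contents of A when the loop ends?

[4,3,2,1,5,11,8,12,6,7]

pivot = 5; lo=0, mid=0, hi=9
A[mid]=7>5: swap A[0],A[9]; hi=8 → [4,3,6,12,8,1,11,5,2,7]
A[mid]=4<5: swap A[0],A[0]; lo=1,mid=1 → [4,3,6,12,8,1,11,5,2,7]
A[mid]=3<5: swap A[1],A[1]; lo=2,mid=2 → [4,3,6,12,8,1,11,5,2,7]
A[mid]=6>5: swap A[2],A[8]; hi=7 → [4,3,2,12,8,1,11,5,6,7]
A[mid]=2<5: swap A[2],A[2]; lo=3,mid=3 → [4,3,2,12,8,1,11,5,6,7]
A[mid]=12>5: swap A[3],A[7]; hi=6 → [4,3,2,5,8,1,11,12,6,7]
A[mid]=5=5: mid=4
A[mid]=8>5: swap A[4],A[6]; hi=5 → [4,3,2,5,11,1,8,12,6,7]
A[mid]=11>5: swap A[4],A[5]; hi=4 → [4,3,2,5,1,11,8,12,6,7]
A[mid]=1<5: swap A[3],A[4]; lo=4,mid=5 → [4,3,2,1,5,11,8,12,6,7]
end: lo=4, hi=4; A = [4,3,2,1,5,11,8,12,6,7]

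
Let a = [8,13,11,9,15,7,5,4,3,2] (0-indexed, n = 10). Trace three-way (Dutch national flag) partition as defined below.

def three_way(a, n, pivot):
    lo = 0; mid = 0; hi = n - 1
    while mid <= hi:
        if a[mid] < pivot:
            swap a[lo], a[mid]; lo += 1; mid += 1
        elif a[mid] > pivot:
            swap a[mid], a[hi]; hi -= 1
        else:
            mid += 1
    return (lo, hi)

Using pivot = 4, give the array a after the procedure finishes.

[2,3,4,15,7,5,9,11,13,8]

lo=0 mid=0 hi=9
8>4: swap(0,9), hi=8 ⇒ [2,13,11,9,15,7,5,4,3,8]
2<4: swap(0,0), lo=1 mid=1 ⇒ [2,13,11,9,15,7,5,4,3,8]
13>4: swap(1,8), hi=7 ⇒ [2,3,11,9,15,7,5,4,13,8]
3<4: swap(1,1), lo=2 mid=2 ⇒ [2,3,11,9,15,7,5,4,13,8]
11>4: swap(2,7), hi=6 ⇒ [2,3,4,9,15,7,5,11,13,8]
4=4: mid=3
9>4: swap(3,6), hi=5 ⇒ [2,3,4,5,15,7,9,11,13,8]
5>4: swap(3,5), hi=4 ⇒ [2,3,4,7,15,5,9,11,13,8]
7>4: swap(3,4), hi=3 ⇒ [2,3,4,15,7,5,9,11,13,8]
15>4: swap(3,3), hi=2 ⇒ [2,3,4,15,7,5,9,11,13,8]
done. lo=2 hi=2; a=[2,3,4,15,7,5,9,11,13,8]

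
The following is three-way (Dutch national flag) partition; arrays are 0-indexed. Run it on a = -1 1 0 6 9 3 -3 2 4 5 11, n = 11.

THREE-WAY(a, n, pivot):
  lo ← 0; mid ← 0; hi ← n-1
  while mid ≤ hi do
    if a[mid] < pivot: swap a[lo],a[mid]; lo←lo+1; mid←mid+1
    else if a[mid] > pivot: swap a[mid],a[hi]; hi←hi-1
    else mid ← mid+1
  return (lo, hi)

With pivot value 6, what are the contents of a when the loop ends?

-1 1 0 5 3 -3 2 4 6 11 9

pivot = 6; lo=0, mid=0, hi=10
a[mid]=-1<6: swap a[0],a[0]; lo=1,mid=1 → -1 1 0 6 9 3 -3 2 4 5 11
a[mid]=1<6: swap a[1],a[1]; lo=2,mid=2 → -1 1 0 6 9 3 -3 2 4 5 11
a[mid]=0<6: swap a[2],a[2]; lo=3,mid=3 → -1 1 0 6 9 3 -3 2 4 5 11
a[mid]=6=6: mid=4
a[mid]=9>6: swap a[4],a[10]; hi=9 → -1 1 0 6 11 3 -3 2 4 5 9
a[mid]=11>6: swap a[4],a[9]; hi=8 → -1 1 0 6 5 3 -3 2 4 11 9
a[mid]=5<6: swap a[3],a[4]; lo=4,mid=5 → -1 1 0 5 6 3 -3 2 4 11 9
a[mid]=3<6: swap a[4],a[5]; lo=5,mid=6 → -1 1 0 5 3 6 -3 2 4 11 9
a[mid]=-3<6: swap a[5],a[6]; lo=6,mid=7 → -1 1 0 5 3 -3 6 2 4 11 9
a[mid]=2<6: swap a[6],a[7]; lo=7,mid=8 → -1 1 0 5 3 -3 2 6 4 11 9
a[mid]=4<6: swap a[7],a[8]; lo=8,mid=9 → -1 1 0 5 3 -3 2 4 6 11 9
end: lo=8, hi=8; a = -1 1 0 5 3 -3 2 4 6 11 9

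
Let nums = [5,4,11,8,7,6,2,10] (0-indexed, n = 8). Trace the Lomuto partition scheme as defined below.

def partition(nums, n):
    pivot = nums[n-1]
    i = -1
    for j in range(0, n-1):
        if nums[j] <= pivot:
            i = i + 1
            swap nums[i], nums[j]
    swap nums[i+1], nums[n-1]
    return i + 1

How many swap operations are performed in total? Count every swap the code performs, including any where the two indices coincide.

7

pivot = nums[7] = 10; i = -1
j=0: nums[0]=5 ≤ 10 → i=0, swap nums[0],nums[0] (no change) → [5,4,11,8,7,6,2,10]
j=1: nums[1]=4 ≤ 10 → i=1, swap nums[1],nums[1] (no change) → [5,4,11,8,7,6,2,10]
j=2: nums[2]=11 > 10 → no swap
j=3: nums[3]=8 ≤ 10 → i=2, swap nums[2],nums[3] → [5,4,8,11,7,6,2,10]
j=4: nums[4]=7 ≤ 10 → i=3, swap nums[3],nums[4] → [5,4,8,7,11,6,2,10]
j=5: nums[5]=6 ≤ 10 → i=4, swap nums[4],nums[5] → [5,4,8,7,6,11,2,10]
j=6: nums[6]=2 ≤ 10 → i=5, swap nums[5],nums[6] → [5,4,8,7,6,2,11,10]
final swap nums[6],nums[7] → [5,4,8,7,6,2,10,11]; return 6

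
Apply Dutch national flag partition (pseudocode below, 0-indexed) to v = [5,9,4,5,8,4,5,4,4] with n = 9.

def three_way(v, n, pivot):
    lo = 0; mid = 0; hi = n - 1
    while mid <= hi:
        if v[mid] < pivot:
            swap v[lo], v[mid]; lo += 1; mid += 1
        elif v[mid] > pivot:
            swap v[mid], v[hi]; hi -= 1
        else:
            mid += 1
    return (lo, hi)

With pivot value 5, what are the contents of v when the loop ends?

[4,4,4,4,5,5,5,8,9]

pivot = 5; lo=0, mid=0, hi=8
v[mid]=5=5: mid=1
v[mid]=9>5: swap v[1],v[8]; hi=7 → [5,4,4,5,8,4,5,4,9]
v[mid]=4<5: swap v[0],v[1]; lo=1,mid=2 → [4,5,4,5,8,4,5,4,9]
v[mid]=4<5: swap v[1],v[2]; lo=2,mid=3 → [4,4,5,5,8,4,5,4,9]
v[mid]=5=5: mid=4
v[mid]=8>5: swap v[4],v[7]; hi=6 → [4,4,5,5,4,4,5,8,9]
v[mid]=4<5: swap v[2],v[4]; lo=3,mid=5 → [4,4,4,5,5,4,5,8,9]
v[mid]=4<5: swap v[3],v[5]; lo=4,mid=6 → [4,4,4,4,5,5,5,8,9]
v[mid]=5=5: mid=7
end: lo=4, hi=6; v = [4,4,4,4,5,5,5,8,9]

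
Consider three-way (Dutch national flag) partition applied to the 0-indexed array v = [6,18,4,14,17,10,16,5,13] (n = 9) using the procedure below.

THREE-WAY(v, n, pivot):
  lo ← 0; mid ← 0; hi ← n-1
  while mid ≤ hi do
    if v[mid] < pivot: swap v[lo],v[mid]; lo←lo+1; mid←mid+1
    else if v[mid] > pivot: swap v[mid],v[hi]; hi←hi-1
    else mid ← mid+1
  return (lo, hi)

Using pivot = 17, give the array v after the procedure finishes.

lo=0 mid=0 hi=8
6<17: swap(0,0), lo=1 mid=1 ⇒ [6,18,4,14,17,10,16,5,13]
18>17: swap(1,8), hi=7 ⇒ [6,13,4,14,17,10,16,5,18]
13<17: swap(1,1), lo=2 mid=2 ⇒ [6,13,4,14,17,10,16,5,18]
4<17: swap(2,2), lo=3 mid=3 ⇒ [6,13,4,14,17,10,16,5,18]
14<17: swap(3,3), lo=4 mid=4 ⇒ [6,13,4,14,17,10,16,5,18]
17=17: mid=5
10<17: swap(4,5), lo=5 mid=6 ⇒ [6,13,4,14,10,17,16,5,18]
16<17: swap(5,6), lo=6 mid=7 ⇒ [6,13,4,14,10,16,17,5,18]
5<17: swap(6,7), lo=7 mid=8 ⇒ [6,13,4,14,10,16,5,17,18]
done. lo=7 hi=7; v=[6,13,4,14,10,16,5,17,18]

[6,13,4,14,10,16,5,17,18]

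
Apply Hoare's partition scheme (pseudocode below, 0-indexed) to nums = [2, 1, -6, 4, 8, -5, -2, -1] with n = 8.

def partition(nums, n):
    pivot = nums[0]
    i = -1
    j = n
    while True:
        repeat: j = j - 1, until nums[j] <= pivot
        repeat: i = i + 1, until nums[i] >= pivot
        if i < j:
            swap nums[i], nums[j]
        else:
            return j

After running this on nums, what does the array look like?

pivot=2
j stops at 7 (-1), i stops at 0 (2); swap ⇒ [-1, 1, -6, 4, 8, -5, -2, 2]
j stops at 6 (-2), i stops at 3 (4); swap ⇒ [-1, 1, -6, -2, 8, -5, 4, 2]
j stops at 5 (-5), i stops at 4 (8); swap ⇒ [-1, 1, -6, -2, -5, 8, 4, 2]
j stops at 4, i stops at 5; i≥j ⇒ return 4. nums=[-1, 1, -6, -2, -5, 8, 4, 2]

[-1, 1, -6, -2, -5, 8, 4, 2]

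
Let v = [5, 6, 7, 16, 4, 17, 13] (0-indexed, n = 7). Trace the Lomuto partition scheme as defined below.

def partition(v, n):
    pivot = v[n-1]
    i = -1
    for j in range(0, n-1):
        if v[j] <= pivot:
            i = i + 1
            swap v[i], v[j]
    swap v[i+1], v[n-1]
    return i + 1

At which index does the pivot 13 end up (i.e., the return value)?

pivot = v[6] = 13; i = -1
j=0: v[0]=5 ≤ 13 → i=0, swap v[0],v[0] (no change) → [5, 6, 7, 16, 4, 17, 13]
j=1: v[1]=6 ≤ 13 → i=1, swap v[1],v[1] (no change) → [5, 6, 7, 16, 4, 17, 13]
j=2: v[2]=7 ≤ 13 → i=2, swap v[2],v[2] (no change) → [5, 6, 7, 16, 4, 17, 13]
j=3: v[3]=16 > 13 → no swap
j=4: v[4]=4 ≤ 13 → i=3, swap v[3],v[4] → [5, 6, 7, 4, 16, 17, 13]
j=5: v[5]=17 > 13 → no swap
final swap v[4],v[6] → [5, 6, 7, 4, 13, 17, 16]; return 4

4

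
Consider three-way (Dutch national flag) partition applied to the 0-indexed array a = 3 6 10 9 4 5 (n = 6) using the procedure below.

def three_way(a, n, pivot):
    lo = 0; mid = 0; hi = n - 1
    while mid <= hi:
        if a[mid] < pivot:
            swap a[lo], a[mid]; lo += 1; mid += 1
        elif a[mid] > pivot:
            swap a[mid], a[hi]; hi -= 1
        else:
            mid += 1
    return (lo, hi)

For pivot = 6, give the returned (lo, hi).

(3, 3)

lo=0 mid=0 hi=5
3<6: swap(0,0), lo=1 mid=1 ⇒ 3 6 10 9 4 5
6=6: mid=2
10>6: swap(2,5), hi=4 ⇒ 3 6 5 9 4 10
5<6: swap(1,2), lo=2 mid=3 ⇒ 3 5 6 9 4 10
9>6: swap(3,4), hi=3 ⇒ 3 5 6 4 9 10
4<6: swap(2,3), lo=3 mid=4 ⇒ 3 5 4 6 9 10
done. lo=3 hi=3; a=3 5 4 6 9 10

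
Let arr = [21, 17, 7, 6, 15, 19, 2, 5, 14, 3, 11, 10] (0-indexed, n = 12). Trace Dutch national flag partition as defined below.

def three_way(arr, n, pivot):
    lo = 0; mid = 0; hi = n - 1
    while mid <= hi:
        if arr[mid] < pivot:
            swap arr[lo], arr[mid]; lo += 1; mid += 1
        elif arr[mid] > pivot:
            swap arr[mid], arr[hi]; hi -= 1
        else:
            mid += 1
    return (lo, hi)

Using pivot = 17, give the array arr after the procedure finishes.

lo=0 mid=0 hi=11
21>17: swap(0,11), hi=10 ⇒ [10, 17, 7, 6, 15, 19, 2, 5, 14, 3, 11, 21]
10<17: swap(0,0), lo=1 mid=1 ⇒ [10, 17, 7, 6, 15, 19, 2, 5, 14, 3, 11, 21]
17=17: mid=2
7<17: swap(1,2), lo=2 mid=3 ⇒ [10, 7, 17, 6, 15, 19, 2, 5, 14, 3, 11, 21]
6<17: swap(2,3), lo=3 mid=4 ⇒ [10, 7, 6, 17, 15, 19, 2, 5, 14, 3, 11, 21]
15<17: swap(3,4), lo=4 mid=5 ⇒ [10, 7, 6, 15, 17, 19, 2, 5, 14, 3, 11, 21]
19>17: swap(5,10), hi=9 ⇒ [10, 7, 6, 15, 17, 11, 2, 5, 14, 3, 19, 21]
11<17: swap(4,5), lo=5 mid=6 ⇒ [10, 7, 6, 15, 11, 17, 2, 5, 14, 3, 19, 21]
2<17: swap(5,6), lo=6 mid=7 ⇒ [10, 7, 6, 15, 11, 2, 17, 5, 14, 3, 19, 21]
5<17: swap(6,7), lo=7 mid=8 ⇒ [10, 7, 6, 15, 11, 2, 5, 17, 14, 3, 19, 21]
14<17: swap(7,8), lo=8 mid=9 ⇒ [10, 7, 6, 15, 11, 2, 5, 14, 17, 3, 19, 21]
3<17: swap(8,9), lo=9 mid=10 ⇒ [10, 7, 6, 15, 11, 2, 5, 14, 3, 17, 19, 21]
done. lo=9 hi=9; arr=[10, 7, 6, 15, 11, 2, 5, 14, 3, 17, 19, 21]

[10, 7, 6, 15, 11, 2, 5, 14, 3, 17, 19, 21]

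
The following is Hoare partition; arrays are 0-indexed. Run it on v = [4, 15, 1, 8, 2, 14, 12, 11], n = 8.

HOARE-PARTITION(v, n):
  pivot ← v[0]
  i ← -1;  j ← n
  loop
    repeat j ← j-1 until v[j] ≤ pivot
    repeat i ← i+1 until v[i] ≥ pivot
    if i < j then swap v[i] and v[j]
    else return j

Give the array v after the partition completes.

pivot=4
j stops at 4 (2), i stops at 0 (4); swap ⇒ [2, 15, 1, 8, 4, 14, 12, 11]
j stops at 2 (1), i stops at 1 (15); swap ⇒ [2, 1, 15, 8, 4, 14, 12, 11]
j stops at 1, i stops at 2; i≥j ⇒ return 1. v=[2, 1, 15, 8, 4, 14, 12, 11]

[2, 1, 15, 8, 4, 14, 12, 11]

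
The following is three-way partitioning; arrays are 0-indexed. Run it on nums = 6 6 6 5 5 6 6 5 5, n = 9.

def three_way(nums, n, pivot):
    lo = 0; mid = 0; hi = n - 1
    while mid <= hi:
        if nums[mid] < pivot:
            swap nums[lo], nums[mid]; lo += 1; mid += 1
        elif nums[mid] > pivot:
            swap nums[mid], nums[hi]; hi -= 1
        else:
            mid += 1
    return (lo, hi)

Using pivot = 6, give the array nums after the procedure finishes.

pivot = 6; lo=0, mid=0, hi=8
nums[mid]=6=6: mid=1
nums[mid]=6=6: mid=2
nums[mid]=6=6: mid=3
nums[mid]=5<6: swap nums[0],nums[3]; lo=1,mid=4 → 5 6 6 6 5 6 6 5 5
nums[mid]=5<6: swap nums[1],nums[4]; lo=2,mid=5 → 5 5 6 6 6 6 6 5 5
nums[mid]=6=6: mid=6
nums[mid]=6=6: mid=7
nums[mid]=5<6: swap nums[2],nums[7]; lo=3,mid=8 → 5 5 5 6 6 6 6 6 5
nums[mid]=5<6: swap nums[3],nums[8]; lo=4,mid=9 → 5 5 5 5 6 6 6 6 6
end: lo=4, hi=8; nums = 5 5 5 5 6 6 6 6 6

5 5 5 5 6 6 6 6 6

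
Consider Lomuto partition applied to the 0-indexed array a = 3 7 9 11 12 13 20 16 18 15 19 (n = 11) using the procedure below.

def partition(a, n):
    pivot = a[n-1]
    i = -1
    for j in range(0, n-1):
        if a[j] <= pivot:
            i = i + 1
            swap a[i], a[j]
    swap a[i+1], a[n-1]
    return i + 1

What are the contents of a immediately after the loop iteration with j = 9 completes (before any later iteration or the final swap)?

3 7 9 11 12 13 16 18 15 20 19

pivot=19, i=-1
j=0: 3≤19, i=0, swap(0,0) ⇒ 3 7 9 11 12 13 20 16 18 15 19
j=1: 7≤19, i=1, swap(1,1) ⇒ 3 7 9 11 12 13 20 16 18 15 19
j=2: 9≤19, i=2, swap(2,2) ⇒ 3 7 9 11 12 13 20 16 18 15 19
j=3: 11≤19, i=3, swap(3,3) ⇒ 3 7 9 11 12 13 20 16 18 15 19
j=4: 12≤19, i=4, swap(4,4) ⇒ 3 7 9 11 12 13 20 16 18 15 19
j=5: 13≤19, i=5, swap(5,5) ⇒ 3 7 9 11 12 13 20 16 18 15 19
j=6: 20>19, skip
j=7: 16≤19, i=6, swap(6,7) ⇒ 3 7 9 11 12 13 16 20 18 15 19
j=8: 18≤19, i=7, swap(7,8) ⇒ 3 7 9 11 12 13 16 18 20 15 19
j=9: 15≤19, i=8, swap(8,9) ⇒ 3 7 9 11 12 13 16 18 15 20 19
(after j=9) a = 3 7 9 11 12 13 16 18 15 20 19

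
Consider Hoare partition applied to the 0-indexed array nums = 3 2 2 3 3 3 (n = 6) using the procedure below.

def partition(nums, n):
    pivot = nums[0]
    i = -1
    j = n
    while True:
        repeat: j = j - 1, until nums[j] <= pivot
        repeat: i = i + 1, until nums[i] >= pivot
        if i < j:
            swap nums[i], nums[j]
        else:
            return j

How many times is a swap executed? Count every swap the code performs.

pivot = nums[0] = 3; i = -1, j = 6
j→5 (nums[5]=3≤3), i→0 (nums[0]=3≥3); i<j, swap → 3 2 2 3 3 3
j→4 (nums[4]=3≤3), i→3 (nums[3]=3≥3); i<j, swap → 3 2 2 3 3 3
j→3, i→4; i≥j, return j=3. nums = 3 2 2 3 3 3

2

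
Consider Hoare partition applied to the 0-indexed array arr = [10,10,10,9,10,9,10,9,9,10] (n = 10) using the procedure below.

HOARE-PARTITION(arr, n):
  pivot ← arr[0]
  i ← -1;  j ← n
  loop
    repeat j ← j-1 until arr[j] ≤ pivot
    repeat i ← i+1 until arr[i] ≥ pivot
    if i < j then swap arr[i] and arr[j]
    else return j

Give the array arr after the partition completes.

pivot=10
j stops at 9 (10), i stops at 0 (10); swap ⇒ [10,10,10,9,10,9,10,9,9,10]
j stops at 8 (9), i stops at 1 (10); swap ⇒ [10,9,10,9,10,9,10,9,10,10]
j stops at 7 (9), i stops at 2 (10); swap ⇒ [10,9,9,9,10,9,10,10,10,10]
j stops at 6 (10), i stops at 4 (10); swap ⇒ [10,9,9,9,10,9,10,10,10,10]
j stops at 5, i stops at 6; i≥j ⇒ return 5. arr=[10,9,9,9,10,9,10,10,10,10]

[10,9,9,9,10,9,10,10,10,10]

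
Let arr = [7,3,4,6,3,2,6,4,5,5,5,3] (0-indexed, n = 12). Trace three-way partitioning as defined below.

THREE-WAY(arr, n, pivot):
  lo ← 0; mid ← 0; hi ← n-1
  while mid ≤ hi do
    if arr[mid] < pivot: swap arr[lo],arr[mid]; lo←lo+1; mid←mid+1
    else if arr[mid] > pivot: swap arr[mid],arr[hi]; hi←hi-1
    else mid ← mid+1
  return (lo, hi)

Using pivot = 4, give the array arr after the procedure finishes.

[3,3,3,2,4,4,6,5,5,5,6,7]

pivot = 4; lo=0, mid=0, hi=11
arr[mid]=7>4: swap arr[0],arr[11]; hi=10 → [3,3,4,6,3,2,6,4,5,5,5,7]
arr[mid]=3<4: swap arr[0],arr[0]; lo=1,mid=1 → [3,3,4,6,3,2,6,4,5,5,5,7]
arr[mid]=3<4: swap arr[1],arr[1]; lo=2,mid=2 → [3,3,4,6,3,2,6,4,5,5,5,7]
arr[mid]=4=4: mid=3
arr[mid]=6>4: swap arr[3],arr[10]; hi=9 → [3,3,4,5,3,2,6,4,5,5,6,7]
arr[mid]=5>4: swap arr[3],arr[9]; hi=8 → [3,3,4,5,3,2,6,4,5,5,6,7]
arr[mid]=5>4: swap arr[3],arr[8]; hi=7 → [3,3,4,5,3,2,6,4,5,5,6,7]
arr[mid]=5>4: swap arr[3],arr[7]; hi=6 → [3,3,4,4,3,2,6,5,5,5,6,7]
arr[mid]=4=4: mid=4
arr[mid]=3<4: swap arr[2],arr[4]; lo=3,mid=5 → [3,3,3,4,4,2,6,5,5,5,6,7]
arr[mid]=2<4: swap arr[3],arr[5]; lo=4,mid=6 → [3,3,3,2,4,4,6,5,5,5,6,7]
arr[mid]=6>4: swap arr[6],arr[6]; hi=5 → [3,3,3,2,4,4,6,5,5,5,6,7]
end: lo=4, hi=5; arr = [3,3,3,2,4,4,6,5,5,5,6,7]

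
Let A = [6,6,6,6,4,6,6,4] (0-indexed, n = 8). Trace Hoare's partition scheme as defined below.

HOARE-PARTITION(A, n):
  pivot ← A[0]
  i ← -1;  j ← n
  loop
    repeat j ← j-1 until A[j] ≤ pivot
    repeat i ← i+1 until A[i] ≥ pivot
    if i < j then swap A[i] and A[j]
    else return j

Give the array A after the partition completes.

pivot = A[0] = 6; i = -1, j = 8
j→7 (A[7]=4≤6), i→0 (A[0]=6≥6); i<j, swap → [4,6,6,6,4,6,6,6]
j→6 (A[6]=6≤6), i→1 (A[1]=6≥6); i<j, swap → [4,6,6,6,4,6,6,6]
j→5 (A[5]=6≤6), i→2 (A[2]=6≥6); i<j, swap → [4,6,6,6,4,6,6,6]
j→4 (A[4]=4≤6), i→3 (A[3]=6≥6); i<j, swap → [4,6,6,4,6,6,6,6]
j→3, i→4; i≥j, return j=3. A = [4,6,6,4,6,6,6,6]

[4,6,6,4,6,6,6,6]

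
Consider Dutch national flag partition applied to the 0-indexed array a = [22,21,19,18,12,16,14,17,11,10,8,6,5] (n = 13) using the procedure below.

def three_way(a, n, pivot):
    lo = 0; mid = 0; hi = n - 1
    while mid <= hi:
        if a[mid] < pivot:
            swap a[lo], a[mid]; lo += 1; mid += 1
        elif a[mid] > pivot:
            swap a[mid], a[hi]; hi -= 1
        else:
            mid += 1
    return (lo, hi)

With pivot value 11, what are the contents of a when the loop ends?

lo=0 mid=0 hi=12
22>11: swap(0,12), hi=11 ⇒ [5,21,19,18,12,16,14,17,11,10,8,6,22]
5<11: swap(0,0), lo=1 mid=1 ⇒ [5,21,19,18,12,16,14,17,11,10,8,6,22]
21>11: swap(1,11), hi=10 ⇒ [5,6,19,18,12,16,14,17,11,10,8,21,22]
6<11: swap(1,1), lo=2 mid=2 ⇒ [5,6,19,18,12,16,14,17,11,10,8,21,22]
19>11: swap(2,10), hi=9 ⇒ [5,6,8,18,12,16,14,17,11,10,19,21,22]
8<11: swap(2,2), lo=3 mid=3 ⇒ [5,6,8,18,12,16,14,17,11,10,19,21,22]
18>11: swap(3,9), hi=8 ⇒ [5,6,8,10,12,16,14,17,11,18,19,21,22]
10<11: swap(3,3), lo=4 mid=4 ⇒ [5,6,8,10,12,16,14,17,11,18,19,21,22]
12>11: swap(4,8), hi=7 ⇒ [5,6,8,10,11,16,14,17,12,18,19,21,22]
11=11: mid=5
16>11: swap(5,7), hi=6 ⇒ [5,6,8,10,11,17,14,16,12,18,19,21,22]
17>11: swap(5,6), hi=5 ⇒ [5,6,8,10,11,14,17,16,12,18,19,21,22]
14>11: swap(5,5), hi=4 ⇒ [5,6,8,10,11,14,17,16,12,18,19,21,22]
done. lo=4 hi=4; a=[5,6,8,10,11,14,17,16,12,18,19,21,22]

[5,6,8,10,11,14,17,16,12,18,19,21,22]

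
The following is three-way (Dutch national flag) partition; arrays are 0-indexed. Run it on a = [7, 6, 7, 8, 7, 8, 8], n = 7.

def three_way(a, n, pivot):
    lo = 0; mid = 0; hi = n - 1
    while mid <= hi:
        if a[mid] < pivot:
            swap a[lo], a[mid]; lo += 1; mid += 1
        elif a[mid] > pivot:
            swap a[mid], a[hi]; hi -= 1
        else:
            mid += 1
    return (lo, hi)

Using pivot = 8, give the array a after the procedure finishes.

pivot = 8; lo=0, mid=0, hi=6
a[mid]=7<8: swap a[0],a[0]; lo=1,mid=1 → [7, 6, 7, 8, 7, 8, 8]
a[mid]=6<8: swap a[1],a[1]; lo=2,mid=2 → [7, 6, 7, 8, 7, 8, 8]
a[mid]=7<8: swap a[2],a[2]; lo=3,mid=3 → [7, 6, 7, 8, 7, 8, 8]
a[mid]=8=8: mid=4
a[mid]=7<8: swap a[3],a[4]; lo=4,mid=5 → [7, 6, 7, 7, 8, 8, 8]
a[mid]=8=8: mid=6
a[mid]=8=8: mid=7
end: lo=4, hi=6; a = [7, 6, 7, 7, 8, 8, 8]

[7, 6, 7, 7, 8, 8, 8]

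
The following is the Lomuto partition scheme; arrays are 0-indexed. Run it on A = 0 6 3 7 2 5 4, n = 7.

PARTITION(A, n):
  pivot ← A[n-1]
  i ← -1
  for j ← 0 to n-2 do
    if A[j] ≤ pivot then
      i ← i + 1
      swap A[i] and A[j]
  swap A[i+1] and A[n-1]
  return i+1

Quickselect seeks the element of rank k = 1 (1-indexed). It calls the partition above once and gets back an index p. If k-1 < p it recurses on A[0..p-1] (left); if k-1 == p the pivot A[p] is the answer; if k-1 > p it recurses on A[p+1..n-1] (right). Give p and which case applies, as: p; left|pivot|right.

3; left

pivot=4, i=-1
j=0: 0≤4, i=0, swap(0,0) ⇒ 0 6 3 7 2 5 4
j=1: 6>4, skip
j=2: 3≤4, i=1, swap(1,2) ⇒ 0 3 6 7 2 5 4
j=3: 7>4, skip
j=4: 2≤4, i=2, swap(2,4) ⇒ 0 3 2 7 6 5 4
j=5: 5>4, skip
swap(3,6) ⇒ 0 3 2 4 6 5 7; return 3
p = 3; k-1 = 0 < 3 ⇒ left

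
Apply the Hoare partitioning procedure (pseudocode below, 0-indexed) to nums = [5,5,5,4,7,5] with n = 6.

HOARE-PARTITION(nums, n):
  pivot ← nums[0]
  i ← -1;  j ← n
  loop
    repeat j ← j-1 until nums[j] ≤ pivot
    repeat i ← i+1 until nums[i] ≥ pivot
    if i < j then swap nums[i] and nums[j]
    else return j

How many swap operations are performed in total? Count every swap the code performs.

pivot = nums[0] = 5; i = -1, j = 6
j→5 (nums[5]=5≤5), i→0 (nums[0]=5≥5); i<j, swap → [5,5,5,4,7,5]
j→3 (nums[3]=4≤5), i→1 (nums[1]=5≥5); i<j, swap → [5,4,5,5,7,5]
j→2, i→2; i≥j, return j=2. nums = [5,4,5,5,7,5]

2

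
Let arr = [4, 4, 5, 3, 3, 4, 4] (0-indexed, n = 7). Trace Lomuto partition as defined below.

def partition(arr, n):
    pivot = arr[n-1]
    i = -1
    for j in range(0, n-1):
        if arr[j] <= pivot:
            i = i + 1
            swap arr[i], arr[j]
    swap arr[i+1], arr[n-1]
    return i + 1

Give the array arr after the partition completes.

[4, 4, 3, 3, 4, 4, 5]

pivot=4, i=-1
j=0: 4≤4, i=0, swap(0,0) ⇒ [4, 4, 5, 3, 3, 4, 4]
j=1: 4≤4, i=1, swap(1,1) ⇒ [4, 4, 5, 3, 3, 4, 4]
j=2: 5>4, skip
j=3: 3≤4, i=2, swap(2,3) ⇒ [4, 4, 3, 5, 3, 4, 4]
j=4: 3≤4, i=3, swap(3,4) ⇒ [4, 4, 3, 3, 5, 4, 4]
j=5: 4≤4, i=4, swap(4,5) ⇒ [4, 4, 3, 3, 4, 5, 4]
swap(5,6) ⇒ [4, 4, 3, 3, 4, 4, 5]; return 5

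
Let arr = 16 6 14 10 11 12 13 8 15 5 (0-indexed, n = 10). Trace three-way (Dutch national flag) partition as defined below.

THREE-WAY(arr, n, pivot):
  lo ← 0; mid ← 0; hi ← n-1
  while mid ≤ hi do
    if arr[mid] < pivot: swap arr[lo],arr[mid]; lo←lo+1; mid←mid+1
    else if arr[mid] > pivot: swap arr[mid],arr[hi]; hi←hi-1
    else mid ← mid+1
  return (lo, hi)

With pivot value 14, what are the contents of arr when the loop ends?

5 6 10 11 12 13 8 14 15 16

pivot = 14; lo=0, mid=0, hi=9
arr[mid]=16>14: swap arr[0],arr[9]; hi=8 → 5 6 14 10 11 12 13 8 15 16
arr[mid]=5<14: swap arr[0],arr[0]; lo=1,mid=1 → 5 6 14 10 11 12 13 8 15 16
arr[mid]=6<14: swap arr[1],arr[1]; lo=2,mid=2 → 5 6 14 10 11 12 13 8 15 16
arr[mid]=14=14: mid=3
arr[mid]=10<14: swap arr[2],arr[3]; lo=3,mid=4 → 5 6 10 14 11 12 13 8 15 16
arr[mid]=11<14: swap arr[3],arr[4]; lo=4,mid=5 → 5 6 10 11 14 12 13 8 15 16
arr[mid]=12<14: swap arr[4],arr[5]; lo=5,mid=6 → 5 6 10 11 12 14 13 8 15 16
arr[mid]=13<14: swap arr[5],arr[6]; lo=6,mid=7 → 5 6 10 11 12 13 14 8 15 16
arr[mid]=8<14: swap arr[6],arr[7]; lo=7,mid=8 → 5 6 10 11 12 13 8 14 15 16
arr[mid]=15>14: swap arr[8],arr[8]; hi=7 → 5 6 10 11 12 13 8 14 15 16
end: lo=7, hi=7; arr = 5 6 10 11 12 13 8 14 15 16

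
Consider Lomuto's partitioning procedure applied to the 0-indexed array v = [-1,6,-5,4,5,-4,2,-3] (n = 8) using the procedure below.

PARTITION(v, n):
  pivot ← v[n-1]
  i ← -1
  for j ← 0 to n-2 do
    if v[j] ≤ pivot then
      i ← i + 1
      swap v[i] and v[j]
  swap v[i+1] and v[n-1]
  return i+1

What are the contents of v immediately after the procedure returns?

[-5,-4,-3,4,5,6,2,-1]

pivot=-3, i=-1
j=0: -1>-3, skip
j=1: 6>-3, skip
j=2: -5≤-3, i=0, swap(0,2) ⇒ [-5,6,-1,4,5,-4,2,-3]
j=3: 4>-3, skip
j=4: 5>-3, skip
j=5: -4≤-3, i=1, swap(1,5) ⇒ [-5,-4,-1,4,5,6,2,-3]
j=6: 2>-3, skip
swap(2,7) ⇒ [-5,-4,-3,4,5,6,2,-1]; return 2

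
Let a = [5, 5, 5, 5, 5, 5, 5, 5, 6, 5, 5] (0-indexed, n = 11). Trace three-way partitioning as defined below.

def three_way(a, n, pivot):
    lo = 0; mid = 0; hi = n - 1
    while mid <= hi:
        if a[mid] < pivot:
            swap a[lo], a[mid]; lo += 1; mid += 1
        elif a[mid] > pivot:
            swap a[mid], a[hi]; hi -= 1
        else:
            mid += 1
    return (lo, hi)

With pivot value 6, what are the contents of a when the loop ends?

[5, 5, 5, 5, 5, 5, 5, 5, 5, 5, 6]

pivot = 6; lo=0, mid=0, hi=10
a[mid]=5<6: swap a[0],a[0]; lo=1,mid=1 → [5, 5, 5, 5, 5, 5, 5, 5, 6, 5, 5]
a[mid]=5<6: swap a[1],a[1]; lo=2,mid=2 → [5, 5, 5, 5, 5, 5, 5, 5, 6, 5, 5]
a[mid]=5<6: swap a[2],a[2]; lo=3,mid=3 → [5, 5, 5, 5, 5, 5, 5, 5, 6, 5, 5]
a[mid]=5<6: swap a[3],a[3]; lo=4,mid=4 → [5, 5, 5, 5, 5, 5, 5, 5, 6, 5, 5]
a[mid]=5<6: swap a[4],a[4]; lo=5,mid=5 → [5, 5, 5, 5, 5, 5, 5, 5, 6, 5, 5]
a[mid]=5<6: swap a[5],a[5]; lo=6,mid=6 → [5, 5, 5, 5, 5, 5, 5, 5, 6, 5, 5]
a[mid]=5<6: swap a[6],a[6]; lo=7,mid=7 → [5, 5, 5, 5, 5, 5, 5, 5, 6, 5, 5]
a[mid]=5<6: swap a[7],a[7]; lo=8,mid=8 → [5, 5, 5, 5, 5, 5, 5, 5, 6, 5, 5]
a[mid]=6=6: mid=9
a[mid]=5<6: swap a[8],a[9]; lo=9,mid=10 → [5, 5, 5, 5, 5, 5, 5, 5, 5, 6, 5]
a[mid]=5<6: swap a[9],a[10]; lo=10,mid=11 → [5, 5, 5, 5, 5, 5, 5, 5, 5, 5, 6]
end: lo=10, hi=10; a = [5, 5, 5, 5, 5, 5, 5, 5, 5, 5, 6]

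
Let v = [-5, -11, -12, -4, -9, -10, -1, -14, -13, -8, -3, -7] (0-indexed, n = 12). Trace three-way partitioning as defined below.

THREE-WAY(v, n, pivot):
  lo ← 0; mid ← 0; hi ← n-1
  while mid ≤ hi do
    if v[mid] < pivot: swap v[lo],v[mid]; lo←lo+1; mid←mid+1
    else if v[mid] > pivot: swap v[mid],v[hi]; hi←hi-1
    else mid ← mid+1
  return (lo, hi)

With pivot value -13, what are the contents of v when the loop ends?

lo=0 mid=0 hi=11
-5>-13: swap(0,11), hi=10 ⇒ [-7, -11, -12, -4, -9, -10, -1, -14, -13, -8, -3, -5]
-7>-13: swap(0,10), hi=9 ⇒ [-3, -11, -12, -4, -9, -10, -1, -14, -13, -8, -7, -5]
-3>-13: swap(0,9), hi=8 ⇒ [-8, -11, -12, -4, -9, -10, -1, -14, -13, -3, -7, -5]
-8>-13: swap(0,8), hi=7 ⇒ [-13, -11, -12, -4, -9, -10, -1, -14, -8, -3, -7, -5]
-13=-13: mid=1
-11>-13: swap(1,7), hi=6 ⇒ [-13, -14, -12, -4, -9, -10, -1, -11, -8, -3, -7, -5]
-14<-13: swap(0,1), lo=1 mid=2 ⇒ [-14, -13, -12, -4, -9, -10, -1, -11, -8, -3, -7, -5]
-12>-13: swap(2,6), hi=5 ⇒ [-14, -13, -1, -4, -9, -10, -12, -11, -8, -3, -7, -5]
-1>-13: swap(2,5), hi=4 ⇒ [-14, -13, -10, -4, -9, -1, -12, -11, -8, -3, -7, -5]
-10>-13: swap(2,4), hi=3 ⇒ [-14, -13, -9, -4, -10, -1, -12, -11, -8, -3, -7, -5]
-9>-13: swap(2,3), hi=2 ⇒ [-14, -13, -4, -9, -10, -1, -12, -11, -8, -3, -7, -5]
-4>-13: swap(2,2), hi=1 ⇒ [-14, -13, -4, -9, -10, -1, -12, -11, -8, -3, -7, -5]
done. lo=1 hi=1; v=[-14, -13, -4, -9, -10, -1, -12, -11, -8, -3, -7, -5]

[-14, -13, -4, -9, -10, -1, -12, -11, -8, -3, -7, -5]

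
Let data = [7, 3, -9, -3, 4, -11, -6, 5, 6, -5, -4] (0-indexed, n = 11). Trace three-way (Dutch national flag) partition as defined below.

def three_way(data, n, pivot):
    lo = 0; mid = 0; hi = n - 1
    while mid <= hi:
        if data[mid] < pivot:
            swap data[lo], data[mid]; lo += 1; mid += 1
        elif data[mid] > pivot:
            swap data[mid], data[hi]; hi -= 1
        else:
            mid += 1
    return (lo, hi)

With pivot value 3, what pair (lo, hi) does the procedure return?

pivot = 3; lo=0, mid=0, hi=10
data[mid]=7>3: swap data[0],data[10]; hi=9 → [-4, 3, -9, -3, 4, -11, -6, 5, 6, -5, 7]
data[mid]=-4<3: swap data[0],data[0]; lo=1,mid=1 → [-4, 3, -9, -3, 4, -11, -6, 5, 6, -5, 7]
data[mid]=3=3: mid=2
data[mid]=-9<3: swap data[1],data[2]; lo=2,mid=3 → [-4, -9, 3, -3, 4, -11, -6, 5, 6, -5, 7]
data[mid]=-3<3: swap data[2],data[3]; lo=3,mid=4 → [-4, -9, -3, 3, 4, -11, -6, 5, 6, -5, 7]
data[mid]=4>3: swap data[4],data[9]; hi=8 → [-4, -9, -3, 3, -5, -11, -6, 5, 6, 4, 7]
data[mid]=-5<3: swap data[3],data[4]; lo=4,mid=5 → [-4, -9, -3, -5, 3, -11, -6, 5, 6, 4, 7]
data[mid]=-11<3: swap data[4],data[5]; lo=5,mid=6 → [-4, -9, -3, -5, -11, 3, -6, 5, 6, 4, 7]
data[mid]=-6<3: swap data[5],data[6]; lo=6,mid=7 → [-4, -9, -3, -5, -11, -6, 3, 5, 6, 4, 7]
data[mid]=5>3: swap data[7],data[8]; hi=7 → [-4, -9, -3, -5, -11, -6, 3, 6, 5, 4, 7]
data[mid]=6>3: swap data[7],data[7]; hi=6 → [-4, -9, -3, -5, -11, -6, 3, 6, 5, 4, 7]
end: lo=6, hi=6; data = [-4, -9, -3, -5, -11, -6, 3, 6, 5, 4, 7]

(6, 6)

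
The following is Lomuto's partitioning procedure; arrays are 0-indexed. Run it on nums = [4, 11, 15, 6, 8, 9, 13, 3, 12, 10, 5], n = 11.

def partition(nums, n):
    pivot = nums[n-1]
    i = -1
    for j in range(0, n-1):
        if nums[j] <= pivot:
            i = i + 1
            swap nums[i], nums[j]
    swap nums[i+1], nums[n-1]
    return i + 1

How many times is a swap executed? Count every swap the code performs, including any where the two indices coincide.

pivot = nums[10] = 5; i = -1
j=0: nums[0]=4 ≤ 5 → i=0, swap nums[0],nums[0] (no change) → [4, 11, 15, 6, 8, 9, 13, 3, 12, 10, 5]
j=1: nums[1]=11 > 5 → no swap
j=2: nums[2]=15 > 5 → no swap
j=3: nums[3]=6 > 5 → no swap
j=4: nums[4]=8 > 5 → no swap
j=5: nums[5]=9 > 5 → no swap
j=6: nums[6]=13 > 5 → no swap
j=7: nums[7]=3 ≤ 5 → i=1, swap nums[1],nums[7] → [4, 3, 15, 6, 8, 9, 13, 11, 12, 10, 5]
j=8: nums[8]=12 > 5 → no swap
j=9: nums[9]=10 > 5 → no swap
final swap nums[2],nums[10] → [4, 3, 5, 6, 8, 9, 13, 11, 12, 10, 15]; return 2

3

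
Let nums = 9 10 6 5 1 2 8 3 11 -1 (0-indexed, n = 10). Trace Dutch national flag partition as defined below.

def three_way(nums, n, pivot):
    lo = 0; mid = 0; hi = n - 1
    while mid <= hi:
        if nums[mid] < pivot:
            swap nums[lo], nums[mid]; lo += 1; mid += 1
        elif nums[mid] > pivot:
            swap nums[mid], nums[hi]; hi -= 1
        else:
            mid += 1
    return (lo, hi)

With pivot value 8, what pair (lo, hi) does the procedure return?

(6, 6)

lo=0 mid=0 hi=9
9>8: swap(0,9), hi=8 ⇒ -1 10 6 5 1 2 8 3 11 9
-1<8: swap(0,0), lo=1 mid=1 ⇒ -1 10 6 5 1 2 8 3 11 9
10>8: swap(1,8), hi=7 ⇒ -1 11 6 5 1 2 8 3 10 9
11>8: swap(1,7), hi=6 ⇒ -1 3 6 5 1 2 8 11 10 9
3<8: swap(1,1), lo=2 mid=2 ⇒ -1 3 6 5 1 2 8 11 10 9
6<8: swap(2,2), lo=3 mid=3 ⇒ -1 3 6 5 1 2 8 11 10 9
5<8: swap(3,3), lo=4 mid=4 ⇒ -1 3 6 5 1 2 8 11 10 9
1<8: swap(4,4), lo=5 mid=5 ⇒ -1 3 6 5 1 2 8 11 10 9
2<8: swap(5,5), lo=6 mid=6 ⇒ -1 3 6 5 1 2 8 11 10 9
8=8: mid=7
done. lo=6 hi=6; nums=-1 3 6 5 1 2 8 11 10 9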